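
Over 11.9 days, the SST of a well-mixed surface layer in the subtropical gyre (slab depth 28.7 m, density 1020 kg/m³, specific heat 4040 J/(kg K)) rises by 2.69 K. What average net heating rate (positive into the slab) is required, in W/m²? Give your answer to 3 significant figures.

309

Areal heat capacity C = ρ c_p D = 1020 × 4040 × 28.7 = 1.18×10^8 J/(m^2 K).
Required heat per unit area: Q = C ΔT = 1.18×10^8 × 2.69 = 3.18×10^8 J/m².
Flux F = Q / Δt = 3.18×10^8 / 1.03×10^6 s = 309 W/m².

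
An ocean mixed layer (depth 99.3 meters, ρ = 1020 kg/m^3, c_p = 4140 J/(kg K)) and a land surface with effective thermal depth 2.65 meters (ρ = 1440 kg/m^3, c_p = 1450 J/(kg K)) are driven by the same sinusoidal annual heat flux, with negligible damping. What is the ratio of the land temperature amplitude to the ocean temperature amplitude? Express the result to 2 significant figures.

C_ocean = 1020 × 4140 × 99.3 = 4.19×10^8 J/(m²·K).
C_land = 1440 × 1450 × 2.65 = 5.53×10^6 J/(m²·K).
Undamped amplitude ∝ 1/C, so A_land/A_ocean = C_ocean/C_land = 75.8.

76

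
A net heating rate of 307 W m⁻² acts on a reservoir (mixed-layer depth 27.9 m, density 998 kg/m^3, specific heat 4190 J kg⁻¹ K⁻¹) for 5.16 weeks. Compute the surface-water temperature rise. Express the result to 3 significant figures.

8.21 K

Areal heat capacity C = ρ c_p D = 998 × 4190 × 27.9 = 1.17×10^8 J/(m^2 K).
Net heat input Q = F Δt = 307 × (5.16 weeks × 6.048×10^5 s/week) = 9.58×10^8 J/m².
ΔT = Q / C = 9.58×10^8 / 1.17×10^8 = 8.21 K.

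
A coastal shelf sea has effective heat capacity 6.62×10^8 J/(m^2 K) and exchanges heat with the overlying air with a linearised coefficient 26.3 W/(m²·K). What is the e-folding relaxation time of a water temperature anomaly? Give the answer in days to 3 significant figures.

291 days

Areal heat capacity C = 6.62×10^8 J/(m^2 K) (given).
Relaxation time τ = C / λ = 6.62×10^8 / 26.3 = 2.52×10^7 s.
In days: 2.52×10^7 s / (86400 s/day) = 291 days.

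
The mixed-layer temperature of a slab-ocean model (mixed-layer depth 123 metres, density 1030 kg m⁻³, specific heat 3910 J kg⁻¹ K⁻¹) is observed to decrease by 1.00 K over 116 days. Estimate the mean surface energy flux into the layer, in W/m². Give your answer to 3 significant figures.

Areal heat capacity C = ρ c_p D = 1030 × 3910 × 123 = 4.95×10^8 J/(m^2 K).
Required heat per unit area: Q = C ΔT = 4.95×10^8 × -1.00 = -4.95×10^8 J/m².
Flux F = Q / Δt = -4.95×10^8 / 1.00×10^7 s = -49.4 W/m².

-49.4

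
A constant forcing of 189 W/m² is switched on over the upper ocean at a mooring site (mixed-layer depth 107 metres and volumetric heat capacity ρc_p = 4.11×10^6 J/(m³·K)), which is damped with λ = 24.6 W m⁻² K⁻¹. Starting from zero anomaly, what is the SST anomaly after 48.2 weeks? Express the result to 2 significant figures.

6.2 K

Areal heat capacity C = ρc_p × D = 4.11×10^6 × 107 = 4.40×10^8 J m⁻² K⁻¹.
τ = C / λ = 4.40×10^8 / 24.6 = 1.79×10^7 s.
Equilibrium anomaly ΔT_eq = F / λ = 189 / 24.6 = 7.68 K.
t = 48.2 weeks = 2.92×10^7 s, so t/τ = 1.63.
ΔT(t) = ΔT_eq (1 − e^(−t/τ)) = 7.68 × (1 − e^−1.63) = 6.18 K.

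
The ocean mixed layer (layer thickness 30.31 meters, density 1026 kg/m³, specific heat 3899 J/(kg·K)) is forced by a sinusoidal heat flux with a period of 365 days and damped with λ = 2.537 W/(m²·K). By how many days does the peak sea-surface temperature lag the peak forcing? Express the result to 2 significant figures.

85 days

Areal heat capacity C = ρ c_p D = 1026 × 3899 × 30.31 = 1.21×10^8 J m⁻² K⁻¹.
ω = 2π / 3.15×10^7 s = 1.99×10^-7 s⁻¹.
Phase lag φ = arctan(Cω/λ) = arctan(24.2/2.537) = 1.47 rad.
Time lag = φ / ω = 1.47 / 1.99×10^-7 = 7.36×10^6 s = 85.2 days.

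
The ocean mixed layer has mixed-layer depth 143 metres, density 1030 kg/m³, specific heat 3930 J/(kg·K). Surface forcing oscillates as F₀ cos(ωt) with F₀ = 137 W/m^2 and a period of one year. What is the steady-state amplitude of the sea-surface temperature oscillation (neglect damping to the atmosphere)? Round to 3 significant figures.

1.19 K

Areal heat capacity C = ρ c_p D = 1030 × 3930 × 143 = 5.79×10^8 J/(m²·K).
Angular frequency ω = 2π / T = 2π / 3.15×10^7 s = 1.99×10^-7 s⁻¹.
Cω = 5.79×10^8 × 1.99×10^-7 = 115 W/(m²·K).
Amplitude A = F₀ / (Cω) = 137 / 115 = 1.19 K.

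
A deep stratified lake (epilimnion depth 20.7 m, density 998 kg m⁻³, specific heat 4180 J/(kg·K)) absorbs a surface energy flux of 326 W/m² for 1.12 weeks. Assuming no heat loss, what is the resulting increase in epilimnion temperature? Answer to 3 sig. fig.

Areal heat capacity C = ρ c_p D = 998 × 4180 × 20.7 = 8.64×10^7 J m⁻² K⁻¹.
Net heat input Q = F Δt = 326 × (1.12 weeks × 6.048×10^5 s/week) = 2.21×10^8 J/m².
ΔT = Q / C = 2.21×10^8 / 8.64×10^7 = 2.56 K.

2.56 K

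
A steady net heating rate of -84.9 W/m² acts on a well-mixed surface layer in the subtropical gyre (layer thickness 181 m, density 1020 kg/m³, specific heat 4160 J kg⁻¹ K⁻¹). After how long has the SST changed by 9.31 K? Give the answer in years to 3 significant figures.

Areal heat capacity C = ρ c_p D = 1020 × 4160 × 181 = 7.68×10^8 J/(m²·K).
Time required: Δt = C ΔT / F = 7.68×10^8 × -9.31 / -84.9 = 8.42×10^7 s.
In years: 8.42×10^7 s / (3.156×10^7 s/year) = 2.67 years.

2.67 years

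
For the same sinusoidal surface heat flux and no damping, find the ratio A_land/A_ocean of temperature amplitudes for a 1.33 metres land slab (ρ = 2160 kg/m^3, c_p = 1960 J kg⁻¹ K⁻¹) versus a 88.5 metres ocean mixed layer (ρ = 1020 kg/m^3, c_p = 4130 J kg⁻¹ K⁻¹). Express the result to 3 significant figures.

66.2

C_ocean = 1020 × 4130 × 88.5 = 3.73×10^8 J/(m²·K).
C_land = 2160 × 1960 × 1.33 = 5.63×10^6 J/(m²·K).
Undamped amplitude ∝ 1/C, so A_land/A_ocean = C_ocean/C_land = 66.2.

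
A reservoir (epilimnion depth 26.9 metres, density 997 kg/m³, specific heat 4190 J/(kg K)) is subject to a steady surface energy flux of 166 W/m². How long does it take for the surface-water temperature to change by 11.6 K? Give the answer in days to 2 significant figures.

Areal heat capacity C = ρ c_p D = 997 × 4190 × 26.9 = 1.12×10^8 J/(m^2 K).
Time required: Δt = C ΔT / F = 1.12×10^8 × 11.6 / 166 = 7.85×10^6 s.
In days: 7.85×10^6 s / (86400 s/day) = 90.9 days.

91 days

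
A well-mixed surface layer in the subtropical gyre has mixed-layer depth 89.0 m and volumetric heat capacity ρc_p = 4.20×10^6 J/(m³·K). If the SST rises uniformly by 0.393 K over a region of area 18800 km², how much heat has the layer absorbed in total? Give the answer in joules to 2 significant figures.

2.8×10^18 J

Areal heat capacity C = ρc_p × D = 4.20×10^6 × 89.0 = 3.74×10^8 J/(m^2 K).
Heat per unit area: q = C ΔT = 3.74×10^8 × 0.393 = 1.47×10^8 J/m².
Total heat: Q = q × A = 1.47×10^8 × (18800 × 10⁶ m²) = 2.76×10^18 J.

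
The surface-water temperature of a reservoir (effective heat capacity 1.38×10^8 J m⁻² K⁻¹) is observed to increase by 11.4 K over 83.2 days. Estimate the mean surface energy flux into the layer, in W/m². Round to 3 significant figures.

219

Areal heat capacity C = 1.38×10^8 J m⁻² K⁻¹ (given).
Required heat per unit area: Q = C ΔT = 1.38×10^8 × 11.4 = 1.57×10^9 J/m².
Flux F = Q / Δt = 1.57×10^9 / 7.19×10^6 s = 219 W/m².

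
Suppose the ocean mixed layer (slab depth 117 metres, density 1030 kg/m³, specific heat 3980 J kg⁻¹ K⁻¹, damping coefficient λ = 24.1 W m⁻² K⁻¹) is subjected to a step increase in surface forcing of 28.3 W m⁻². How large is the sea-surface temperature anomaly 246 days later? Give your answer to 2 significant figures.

Areal heat capacity C = ρ c_p D = 1030 × 3980 × 117 = 4.80×10^8 J/(m²·K).
τ = C / λ = 4.80×10^8 / 24.1 = 1.99×10^7 s.
Equilibrium anomaly ΔT_eq = F / λ = 28.3 / 24.1 = 1.17 K.
t = 246 days = 2.13×10^7 s, so t/τ = 1.07.
ΔT(t) = ΔT_eq (1 − e^(−t/τ)) = 1.17 × (1 − e^−1.07) = 0.771 K.

0.77 K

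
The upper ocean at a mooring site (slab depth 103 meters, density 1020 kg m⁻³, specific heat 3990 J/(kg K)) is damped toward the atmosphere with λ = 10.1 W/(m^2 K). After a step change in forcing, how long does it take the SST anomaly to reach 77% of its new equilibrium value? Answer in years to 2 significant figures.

Areal heat capacity C = ρ c_p D = 1020 × 3990 × 103 = 4.19×10^8 J/(m^2 K).
τ = C / λ = 4.19×10^8 / 10.1 = 4.15×10^7 s.
Fraction reached: 1 − e^(−t/τ) = 0.77 ⇒ t = −τ ln(1 − 0.77) = τ × 1.47.
t = 6.10×10^7 s = 1.93 years.

1.9 years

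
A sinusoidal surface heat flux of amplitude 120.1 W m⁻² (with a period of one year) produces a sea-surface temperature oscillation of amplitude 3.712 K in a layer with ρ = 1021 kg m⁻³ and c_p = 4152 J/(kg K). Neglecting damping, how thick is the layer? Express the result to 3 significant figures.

ω = 2π / 3.15×10^7 s = 1.99×10^-7 s⁻¹.
Required C = F₀ / (A ω) = 120.1 / (3.712 × 1.99×10^-7) = 1.62×10^8 J/(m²·K).
D = C / (ρ c_p) = 1.62×10^8 / (1021 × 4152) = 38.3 m.

38.3 m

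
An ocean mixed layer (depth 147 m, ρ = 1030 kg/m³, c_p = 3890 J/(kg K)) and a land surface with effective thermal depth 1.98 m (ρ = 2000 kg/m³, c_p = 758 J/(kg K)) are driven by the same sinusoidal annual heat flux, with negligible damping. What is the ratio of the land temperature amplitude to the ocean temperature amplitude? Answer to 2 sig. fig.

200

C_ocean = 1030 × 3890 × 147 = 5.89×10^8 J/(m²·K).
C_land = 2000 × 758 × 1.98 = 3.00×10^6 J/(m²·K).
Undamped amplitude ∝ 1/C, so A_land/A_ocean = C_ocean/C_land = 196.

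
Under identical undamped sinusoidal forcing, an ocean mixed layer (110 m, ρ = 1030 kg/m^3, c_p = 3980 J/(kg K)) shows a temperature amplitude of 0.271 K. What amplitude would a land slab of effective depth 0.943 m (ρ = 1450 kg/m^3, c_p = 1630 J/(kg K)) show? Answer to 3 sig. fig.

54.8 K

C_ocean = 4.51×10^8 J/(m²·K); C_land = 2.23×10^6 J/(m²·K).
A ∝ 1/C ⇒ A_land = A_ocean × C_ocean/C_land = 0.271 × 202 = 54.8 K.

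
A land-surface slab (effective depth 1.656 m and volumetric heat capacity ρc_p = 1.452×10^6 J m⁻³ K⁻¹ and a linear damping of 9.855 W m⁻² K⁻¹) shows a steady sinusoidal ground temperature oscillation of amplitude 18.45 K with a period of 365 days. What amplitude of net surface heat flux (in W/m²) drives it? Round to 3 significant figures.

Areal heat capacity C = ρc_p × D = 1.452×10^6 × 1.656 = 2.40×10^6 J/(m²·K).
ω = 2π / 3.15×10^7 s = 1.99×10^-7 s⁻¹.
√((Cω)² + λ²) = √((0.479)² + 9.855²) = 9.87 W/(m²·K).
F₀ = A × √((Cω)²+λ²) = 18.45 × 9.87 = 182 W/m².

182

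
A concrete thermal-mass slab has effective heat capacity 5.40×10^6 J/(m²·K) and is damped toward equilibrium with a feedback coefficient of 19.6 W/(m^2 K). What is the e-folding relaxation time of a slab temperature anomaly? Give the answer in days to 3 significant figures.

Areal heat capacity C = 5.40×10^6 J/(m²·K) (given).
Relaxation time τ = C / λ = 5.40×10^6 / 19.6 = 2.76×10^5 s.
In days: 2.76×10^5 s / (86400 s/day) = 3.19 days.

3.19 days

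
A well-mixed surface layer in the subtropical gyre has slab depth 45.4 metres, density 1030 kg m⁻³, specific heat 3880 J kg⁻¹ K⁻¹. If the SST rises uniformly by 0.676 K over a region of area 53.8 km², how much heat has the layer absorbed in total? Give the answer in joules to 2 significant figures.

6.6×10^15 J

Areal heat capacity C = ρ c_p D = 1030 × 3880 × 45.4 = 1.81×10^8 J m⁻² K⁻¹.
Heat per unit area: q = C ΔT = 1.81×10^8 × 0.676 = 1.23×10^8 J/m².
Total heat: Q = q × A = 1.23×10^8 × (53.8 × 10⁶ m²) = 6.60×10^15 J.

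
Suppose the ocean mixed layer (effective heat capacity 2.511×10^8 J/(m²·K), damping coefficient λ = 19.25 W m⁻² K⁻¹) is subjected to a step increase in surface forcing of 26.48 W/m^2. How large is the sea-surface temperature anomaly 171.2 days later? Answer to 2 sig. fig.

Areal heat capacity C = 2.511×10^8 J/(m²·K) (given).
τ = C / λ = 2.51×10^8 / 19.25 = 1.30×10^7 s.
Equilibrium anomaly ΔT_eq = F / λ = 26.48 / 19.25 = 1.38 K.
t = 171.2 days = 1.48×10^7 s, so t/τ = 1.13.
ΔT(t) = ΔT_eq (1 − e^(−t/τ)) = 1.38 × (1 − e^−1.13) = 0.933 K.

0.93 K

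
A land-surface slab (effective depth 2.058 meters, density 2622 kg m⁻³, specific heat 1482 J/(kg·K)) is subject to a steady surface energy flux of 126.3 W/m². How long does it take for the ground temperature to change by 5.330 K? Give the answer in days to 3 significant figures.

Areal heat capacity C = ρ c_p D = 2622 × 1482 × 2.058 = 8.00×10^6 J/(m²·K).
Time required: Δt = C ΔT / F = 8.00×10^6 × 5.330 / 126.3 = 3.37×10^5 s.
In days: 3.37×10^5 s / (86400 s/day) = 3.91 days.

3.91 days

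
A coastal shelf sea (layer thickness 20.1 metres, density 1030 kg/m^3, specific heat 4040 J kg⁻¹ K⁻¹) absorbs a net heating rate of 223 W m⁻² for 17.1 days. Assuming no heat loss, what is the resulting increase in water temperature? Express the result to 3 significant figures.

Areal heat capacity C = ρ c_p D = 1030 × 4040 × 20.1 = 8.36×10^7 J/(m^2 K).
Net heat input Q = F Δt = 223 × (17.1 days × 86400 s/day) = 3.29×10^8 J/m².
ΔT = Q / C = 3.29×10^8 / 8.36×10^7 = 3.94 K.

3.94 K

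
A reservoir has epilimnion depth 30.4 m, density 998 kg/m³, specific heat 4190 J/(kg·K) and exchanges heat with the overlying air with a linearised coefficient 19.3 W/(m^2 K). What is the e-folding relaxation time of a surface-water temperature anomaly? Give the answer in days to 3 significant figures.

76.2 days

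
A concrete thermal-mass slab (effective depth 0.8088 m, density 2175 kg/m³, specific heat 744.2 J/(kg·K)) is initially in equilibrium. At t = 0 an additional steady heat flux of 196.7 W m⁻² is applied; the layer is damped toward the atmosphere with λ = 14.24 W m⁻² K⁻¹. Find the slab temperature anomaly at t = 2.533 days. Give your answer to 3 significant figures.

Areal heat capacity C = ρ c_p D = 2175 × 744.2 × 0.8088 = 1.31×10^6 J/(m^2 K).
τ = C / λ = 1.31×10^6 / 14.24 = 91900 s.
Equilibrium anomaly ΔT_eq = F / λ = 196.7 / 14.24 = 13.8 K.
t = 2.533 days = 2.19×10^5 s, so t/τ = 2.38.
ΔT(t) = ΔT_eq (1 − e^(−t/τ)) = 13.8 × (1 − e^−2.38) = 12.5 K.

12.5 K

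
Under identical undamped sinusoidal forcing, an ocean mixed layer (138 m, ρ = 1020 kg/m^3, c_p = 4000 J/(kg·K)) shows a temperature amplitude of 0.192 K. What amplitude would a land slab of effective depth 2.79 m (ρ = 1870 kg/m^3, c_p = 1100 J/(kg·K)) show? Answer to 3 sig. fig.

18.8 K

C_ocean = 5.63×10^8 J/(m²·K); C_land = 5.74×10^6 J/(m²·K).
A ∝ 1/C ⇒ A_land = A_ocean × C_ocean/C_land = 0.192 × 98.1 = 18.8 K.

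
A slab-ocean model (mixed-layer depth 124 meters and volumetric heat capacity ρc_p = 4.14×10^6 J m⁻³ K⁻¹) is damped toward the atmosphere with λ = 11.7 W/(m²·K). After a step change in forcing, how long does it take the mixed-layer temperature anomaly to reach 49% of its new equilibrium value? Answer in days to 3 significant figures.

Areal heat capacity C = ρc_p × D = 4.14×10^6 × 124 = 5.13×10^8 J m⁻² K⁻¹.
τ = C / λ = 5.13×10^8 / 11.7 = 4.39×10^7 s.
Fraction reached: 1 − e^(−t/τ) = 0.49 ⇒ t = −τ ln(1 − 0.49) = τ × 0.673.
t = 2.95×10^7 s = 342 days.

342 days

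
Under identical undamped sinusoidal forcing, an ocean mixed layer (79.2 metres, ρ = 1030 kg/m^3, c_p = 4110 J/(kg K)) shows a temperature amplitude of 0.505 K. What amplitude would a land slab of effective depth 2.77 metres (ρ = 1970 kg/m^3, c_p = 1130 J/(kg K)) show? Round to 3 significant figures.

27.5 K

C_ocean = 3.35×10^8 J/(m²·K); C_land = 6.17×10^6 J/(m²·K).
A ∝ 1/C ⇒ A_land = A_ocean × C_ocean/C_land = 0.505 × 54.4 = 27.5 K.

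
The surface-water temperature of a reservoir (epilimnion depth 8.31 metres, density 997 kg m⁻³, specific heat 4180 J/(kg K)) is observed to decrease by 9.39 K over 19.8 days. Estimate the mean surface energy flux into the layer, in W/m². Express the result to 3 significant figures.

-190

Areal heat capacity C = ρ c_p D = 997 × 4180 × 8.31 = 3.46×10^7 J m⁻² K⁻¹.
Required heat per unit area: Q = C ΔT = 3.46×10^7 × -9.39 = -3.25×10^8 J/m².
Flux F = Q / Δt = -3.25×10^8 / 1.71×10^6 s = -190 W/m².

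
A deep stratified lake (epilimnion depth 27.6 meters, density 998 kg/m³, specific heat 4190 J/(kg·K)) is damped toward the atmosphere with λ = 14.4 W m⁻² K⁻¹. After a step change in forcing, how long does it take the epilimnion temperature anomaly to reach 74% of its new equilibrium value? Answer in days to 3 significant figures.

125 days

Areal heat capacity C = ρ c_p D = 998 × 4190 × 27.6 = 1.15×10^8 J/(m²·K).
τ = C / λ = 1.15×10^8 / 14.4 = 8.01×10^6 s.
Fraction reached: 1 − e^(−t/τ) = 0.74 ⇒ t = −τ ln(1 − 0.74) = τ × 1.35.
t = 1.08×10^7 s = 125 days.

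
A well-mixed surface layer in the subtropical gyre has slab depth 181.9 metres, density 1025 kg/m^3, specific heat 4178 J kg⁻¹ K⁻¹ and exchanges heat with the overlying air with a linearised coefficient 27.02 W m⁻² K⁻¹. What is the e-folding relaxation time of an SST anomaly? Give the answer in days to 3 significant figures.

Areal heat capacity C = ρ c_p D = 1025 × 4178 × 181.9 = 7.79×10^8 J/(m^2 K).
Relaxation time τ = C / λ = 7.79×10^8 / 27.02 = 2.88×10^7 s.
In days: 2.88×10^7 s / (86400 s/day) = 334 days.

334 days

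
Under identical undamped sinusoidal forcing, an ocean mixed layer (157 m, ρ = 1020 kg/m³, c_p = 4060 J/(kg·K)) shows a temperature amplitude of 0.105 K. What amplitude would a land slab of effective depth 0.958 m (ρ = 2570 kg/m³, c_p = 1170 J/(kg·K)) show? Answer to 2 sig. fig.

C_ocean = 6.50×10^8 J/(m²·K); C_land = 2.88×10^6 J/(m²·K).
A ∝ 1/C ⇒ A_land = A_ocean × C_ocean/C_land = 0.105 × 226 = 23.7 K.

24 K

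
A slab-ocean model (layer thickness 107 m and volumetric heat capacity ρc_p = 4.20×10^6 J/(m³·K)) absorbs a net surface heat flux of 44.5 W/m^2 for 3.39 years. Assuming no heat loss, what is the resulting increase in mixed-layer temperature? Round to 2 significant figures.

Areal heat capacity C = ρc_p × D = 4.20×10^6 × 107 = 4.49×10^8 J/(m²·K).
Net heat input Q = F Δt = 44.5 × (3.39 years × 3.156×10^7 s/year) = 4.76×10^9 J/m².
ΔT = Q / C = 4.76×10^9 / 4.49×10^8 = 10.6 K.

11 K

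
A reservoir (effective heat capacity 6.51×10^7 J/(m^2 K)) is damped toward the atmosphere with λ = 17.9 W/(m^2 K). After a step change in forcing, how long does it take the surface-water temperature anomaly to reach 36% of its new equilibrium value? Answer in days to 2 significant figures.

Areal heat capacity C = 6.51×10^7 J/(m^2 K) (given).
τ = C / λ = 6.51×10^7 / 17.9 = 3.64×10^6 s.
Fraction reached: 1 − e^(−t/τ) = 0.36 ⇒ t = −τ ln(1 − 0.36) = τ × 0.446.
t = 1.62×10^6 s = 18.8 days.

19 days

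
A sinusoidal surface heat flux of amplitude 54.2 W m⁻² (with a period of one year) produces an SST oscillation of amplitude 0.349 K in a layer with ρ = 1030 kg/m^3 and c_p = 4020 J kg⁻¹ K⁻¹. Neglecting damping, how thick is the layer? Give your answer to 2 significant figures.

190 m

ω = 2π / 3.15×10^7 s = 1.99×10^-7 s⁻¹.
Required C = F₀ / (A ω) = 54.2 / (0.349 × 1.99×10^-7) = 7.79×10^8 J/(m²·K).
D = C / (ρ c_p) = 7.79×10^8 / (1030 × 4020) = 188 m.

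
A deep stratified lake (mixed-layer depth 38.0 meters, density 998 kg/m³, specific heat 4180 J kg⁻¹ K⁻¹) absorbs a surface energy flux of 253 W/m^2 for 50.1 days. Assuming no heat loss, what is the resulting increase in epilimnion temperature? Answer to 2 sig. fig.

6.9 K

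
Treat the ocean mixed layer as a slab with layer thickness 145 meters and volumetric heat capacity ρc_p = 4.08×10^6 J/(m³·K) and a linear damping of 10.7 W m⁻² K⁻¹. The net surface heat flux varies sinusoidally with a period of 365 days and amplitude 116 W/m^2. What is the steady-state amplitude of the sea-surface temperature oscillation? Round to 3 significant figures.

0.980 K

Areal heat capacity C = ρc_p × D = 4.08×10^6 × 145 = 5.92×10^8 J m⁻² K⁻¹.
Angular frequency ω = 2π / T = 2π / 3.15×10^7 s = 1.99×10^-7 s⁻¹.
√((Cω)² + λ²) = √((118)² + 10.7²) = 118 W/(m²·K).
Amplitude A = F₀ / √((Cω)²+λ²) = 116 / 118 = 0.980 K.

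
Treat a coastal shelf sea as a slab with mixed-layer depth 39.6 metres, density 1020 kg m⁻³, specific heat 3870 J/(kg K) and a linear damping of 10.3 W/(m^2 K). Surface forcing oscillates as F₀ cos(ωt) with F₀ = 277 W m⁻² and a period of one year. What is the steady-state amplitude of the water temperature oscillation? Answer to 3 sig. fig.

Areal heat capacity C = ρ c_p D = 1020 × 3870 × 39.6 = 1.56×10^8 J/(m^2 K).
Angular frequency ω = 2π / T = 2π / 3.15×10^7 s = 1.99×10^-7 s⁻¹.
√((Cω)² + λ²) = √((31.1)² + 10.3²) = 32.8 W/(m²·K).
Amplitude A = F₀ / √((Cω)²+λ²) = 277 / 32.8 = 8.44 K.

8.44 K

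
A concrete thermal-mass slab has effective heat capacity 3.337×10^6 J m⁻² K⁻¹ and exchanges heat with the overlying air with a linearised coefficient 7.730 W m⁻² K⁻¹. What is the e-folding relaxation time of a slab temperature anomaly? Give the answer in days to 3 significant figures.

5.00 days

Areal heat capacity C = 3.337×10^6 J m⁻² K⁻¹ (given).
Relaxation time τ = C / λ = 3.34×10^6 / 7.730 = 4.32×10^5 s.
In days: 4.32×10^5 s / (86400 s/day) = 5.00 days.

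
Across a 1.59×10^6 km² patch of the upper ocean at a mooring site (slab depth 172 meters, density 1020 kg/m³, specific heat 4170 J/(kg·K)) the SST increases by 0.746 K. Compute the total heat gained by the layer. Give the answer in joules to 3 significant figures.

8.68×10^20 J

Areal heat capacity C = ρ c_p D = 1020 × 4170 × 172 = 7.32×10^8 J m⁻² K⁻¹.
Heat per unit area: q = C ΔT = 7.32×10^8 × 0.746 = 5.46×10^8 J/m².
Total heat: Q = q × A = 5.46×10^8 × (1.59×10^6 × 10⁶ m²) = 8.68×10^20 J.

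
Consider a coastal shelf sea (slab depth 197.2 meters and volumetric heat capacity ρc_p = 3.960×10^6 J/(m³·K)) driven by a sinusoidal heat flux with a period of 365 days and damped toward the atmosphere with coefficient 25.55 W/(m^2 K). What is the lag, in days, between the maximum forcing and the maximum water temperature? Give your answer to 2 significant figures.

82 days

Areal heat capacity C = ρc_p × D = 3.960×10^6 × 197.2 = 7.81×10^8 J m⁻² K⁻¹.
ω = 2π / 3.15×10^7 s = 1.99×10^-7 s⁻¹.
Phase lag φ = arctan(Cω/λ) = arctan(156/25.55) = 1.41 rad.
Time lag = φ / ω = 1.41 / 1.99×10^-7 = 7.07×10^6 s = 81.8 days.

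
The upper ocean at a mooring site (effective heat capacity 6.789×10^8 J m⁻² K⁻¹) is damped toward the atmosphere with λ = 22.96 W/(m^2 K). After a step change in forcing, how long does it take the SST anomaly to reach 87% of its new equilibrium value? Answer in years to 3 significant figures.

1.91 years

Areal heat capacity C = 6.789×10^8 J m⁻² K⁻¹ (given).
τ = C / λ = 6.79×10^8 / 22.96 = 2.96×10^7 s.
Fraction reached: 1 − e^(−t/τ) = 0.87 ⇒ t = −τ ln(1 − 0.87) = τ × 2.04.
t = 6.03×10^7 s = 1.91 years.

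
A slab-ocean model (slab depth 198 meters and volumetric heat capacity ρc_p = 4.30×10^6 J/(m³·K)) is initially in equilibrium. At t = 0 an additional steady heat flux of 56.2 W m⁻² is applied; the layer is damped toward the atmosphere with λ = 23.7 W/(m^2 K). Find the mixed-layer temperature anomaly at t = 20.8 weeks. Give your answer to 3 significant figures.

Areal heat capacity C = ρc_p × D = 4.30×10^6 × 198 = 8.51×10^8 J/(m^2 K).
τ = C / λ = 8.51×10^8 / 23.7 = 3.59×10^7 s.
Equilibrium anomaly ΔT_eq = F / λ = 56.2 / 23.7 = 2.37 K.
t = 20.8 weeks = 1.26×10^7 s, so t/τ = 0.350.
ΔT(t) = ΔT_eq (1 − e^(−t/τ)) = 2.37 × (1 − e^−0.350) = 0.701 K.

0.701 K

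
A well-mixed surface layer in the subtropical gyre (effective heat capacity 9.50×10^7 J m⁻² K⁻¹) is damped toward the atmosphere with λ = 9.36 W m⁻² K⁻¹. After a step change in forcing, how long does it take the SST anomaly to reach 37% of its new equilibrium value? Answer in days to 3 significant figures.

54.3 days

Areal heat capacity C = 9.50×10^7 J m⁻² K⁻¹ (given).
τ = C / λ = 9.50×10^7 / 9.36 = 1.01×10^7 s.
Fraction reached: 1 − e^(−t/τ) = 0.37 ⇒ t = −τ ln(1 − 0.37) = τ × 0.462.
t = 4.69×10^6 s = 54.3 days.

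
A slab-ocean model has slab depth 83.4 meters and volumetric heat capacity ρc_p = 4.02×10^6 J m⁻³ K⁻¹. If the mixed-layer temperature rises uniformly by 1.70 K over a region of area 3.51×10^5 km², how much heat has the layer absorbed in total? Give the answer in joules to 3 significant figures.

2.00×10^20 J

Areal heat capacity C = ρc_p × D = 4.02×10^6 × 83.4 = 3.35×10^8 J/(m²·K).
Heat per unit area: q = C ΔT = 3.35×10^8 × 1.70 = 5.70×10^8 J/m².
Total heat: Q = q × A = 5.70×10^8 × (3.51×10^5 × 10⁶ m²) = 2.00×10^20 J.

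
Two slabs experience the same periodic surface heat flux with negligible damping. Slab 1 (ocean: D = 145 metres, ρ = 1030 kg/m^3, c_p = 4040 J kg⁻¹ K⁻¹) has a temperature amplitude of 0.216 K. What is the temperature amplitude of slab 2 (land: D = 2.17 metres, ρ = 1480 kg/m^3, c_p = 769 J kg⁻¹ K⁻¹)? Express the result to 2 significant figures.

53 K

C_ocean = 6.03×10^8 J/(m²·K); C_land = 2.47×10^6 J/(m²·K).
A ∝ 1/C ⇒ A_land = A_ocean × C_ocean/C_land = 0.216 × 244 = 52.8 K.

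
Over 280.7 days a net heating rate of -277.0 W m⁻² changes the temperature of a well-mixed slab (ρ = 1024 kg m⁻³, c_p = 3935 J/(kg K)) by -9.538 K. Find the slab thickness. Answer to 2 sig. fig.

Heat input Q = F Δt = -277.0 × 2.43×10^7 s = -6.72×10^9 J/m².
Required areal heat capacity C = Q / ΔT = 7.04×10^8 J/(m²·K).
Depth D = C / (ρ c_p) = 7.04×10^8 / (1024 × 3935) = 175 m.

170 m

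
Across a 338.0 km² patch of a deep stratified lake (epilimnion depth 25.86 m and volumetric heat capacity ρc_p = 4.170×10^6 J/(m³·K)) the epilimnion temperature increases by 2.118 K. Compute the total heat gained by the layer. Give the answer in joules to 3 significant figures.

Areal heat capacity C = ρc_p × D = 4.170×10^6 × 25.86 = 1.08×10^8 J m⁻² K⁻¹.
Heat per unit area: q = C ΔT = 1.08×10^8 × 2.118 = 2.28×10^8 J/m².
Total heat: Q = q × A = 2.28×10^8 × (338.0 × 10⁶ m²) = 7.72×10^16 J.

7.72×10^16 J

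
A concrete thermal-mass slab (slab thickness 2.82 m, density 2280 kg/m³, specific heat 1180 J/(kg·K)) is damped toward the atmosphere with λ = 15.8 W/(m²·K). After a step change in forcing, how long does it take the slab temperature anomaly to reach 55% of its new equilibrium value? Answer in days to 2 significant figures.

4.4 days

Areal heat capacity C = ρ c_p D = 2280 × 1180 × 2.82 = 7.59×10^6 J/(m²·K).
τ = C / λ = 7.59×10^6 / 15.8 = 4.80×10^5 s.
Fraction reached: 1 − e^(−t/τ) = 0.55 ⇒ t = −τ ln(1 − 0.55) = τ × 0.799.
t = 3.83×10^5 s = 4.44 days.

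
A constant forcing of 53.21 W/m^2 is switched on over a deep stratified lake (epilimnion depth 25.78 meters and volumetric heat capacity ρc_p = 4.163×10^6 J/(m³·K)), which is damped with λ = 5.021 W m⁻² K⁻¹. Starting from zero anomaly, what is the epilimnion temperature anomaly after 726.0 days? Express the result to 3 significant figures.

Areal heat capacity C = ρc_p × D = 4.163×10^6 × 25.78 = 1.07×10^8 J/(m^2 K).
τ = C / λ = 1.07×10^8 / 5.021 = 2.14×10^7 s.
Equilibrium anomaly ΔT_eq = F / λ = 53.21 / 5.021 = 10.6 K.
t = 726.0 days = 6.27×10^7 s, so t/τ = 2.93.
ΔT(t) = ΔT_eq (1 − e^(−t/τ)) = 10.6 × (1 − e^−2.93) = 10.0 K.

10.0 K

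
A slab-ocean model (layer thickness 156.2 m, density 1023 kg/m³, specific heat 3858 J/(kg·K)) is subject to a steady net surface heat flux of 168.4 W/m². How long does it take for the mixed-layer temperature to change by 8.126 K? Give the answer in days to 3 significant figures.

344 days

Areal heat capacity C = ρ c_p D = 1023 × 3858 × 156.2 = 6.16×10^8 J/(m^2 K).
Time required: Δt = C ΔT / F = 6.16×10^8 × 8.126 / 168.4 = 2.97×10^7 s.
In days: 2.97×10^7 s / (86400 s/day) = 344 days.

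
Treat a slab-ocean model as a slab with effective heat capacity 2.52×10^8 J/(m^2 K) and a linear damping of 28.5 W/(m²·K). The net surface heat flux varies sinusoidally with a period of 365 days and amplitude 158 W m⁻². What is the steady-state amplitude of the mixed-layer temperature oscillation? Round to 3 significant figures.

Areal heat capacity C = 2.52×10^8 J/(m^2 K) (given).
Angular frequency ω = 2π / T = 2π / 3.15×10^7 s = 1.99×10^-7 s⁻¹.
√((Cω)² + λ²) = √((50.2)² + 28.5²) = 57.7 W/(m²·K).
Amplitude A = F₀ / √((Cω)²+λ²) = 158 / 57.7 = 2.74 K.

2.74 K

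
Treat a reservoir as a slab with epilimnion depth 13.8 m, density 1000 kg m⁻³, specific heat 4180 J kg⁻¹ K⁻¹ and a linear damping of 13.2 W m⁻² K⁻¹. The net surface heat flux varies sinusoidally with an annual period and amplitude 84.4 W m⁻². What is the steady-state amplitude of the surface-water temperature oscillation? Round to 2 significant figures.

Areal heat capacity C = ρ c_p D = 1000 × 4180 × 13.8 = 5.77×10^7 J/(m^2 K).
Angular frequency ω = 2π / T = 2π / 3.15×10^7 s = 1.99×10^-7 s⁻¹.
√((Cω)² + λ²) = √((11.5)² + 13.2²) = 17.5 W/(m²·K).
Amplitude A = F₀ / √((Cω)²+λ²) = 84.4 / 17.5 = 4.82 K.

4.8 K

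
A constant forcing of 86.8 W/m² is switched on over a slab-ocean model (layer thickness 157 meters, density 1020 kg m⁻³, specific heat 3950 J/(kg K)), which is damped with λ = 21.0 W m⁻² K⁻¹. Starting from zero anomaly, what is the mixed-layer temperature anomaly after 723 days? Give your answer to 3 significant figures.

3.61 K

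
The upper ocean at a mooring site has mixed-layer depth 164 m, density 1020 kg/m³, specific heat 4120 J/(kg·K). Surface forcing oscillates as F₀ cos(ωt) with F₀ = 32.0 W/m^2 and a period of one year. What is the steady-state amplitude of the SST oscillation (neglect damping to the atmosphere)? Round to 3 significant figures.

0.233 K

Areal heat capacity C = ρ c_p D = 1020 × 4120 × 164 = 6.89×10^8 J/(m^2 K).
Angular frequency ω = 2π / T = 2π / 3.15×10^7 s = 1.99×10^-7 s⁻¹.
Cω = 6.89×10^8 × 1.99×10^-7 = 137 W/(m²·K).
Amplitude A = F₀ / (Cω) = 32.0 / 137 = 0.233 K.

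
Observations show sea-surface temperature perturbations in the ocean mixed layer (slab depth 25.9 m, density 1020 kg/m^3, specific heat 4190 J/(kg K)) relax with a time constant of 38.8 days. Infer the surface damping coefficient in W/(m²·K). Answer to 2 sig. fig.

Areal heat capacity C = ρ c_p D = 1020 × 4190 × 25.9 = 1.11×10^8 J m⁻² K⁻¹.
τ = 38.8 days = 3.35×10^6 s.
λ = C / τ = 1.11×10^8 / 3.35×10^6 = 33.0 W/(m²·K).

33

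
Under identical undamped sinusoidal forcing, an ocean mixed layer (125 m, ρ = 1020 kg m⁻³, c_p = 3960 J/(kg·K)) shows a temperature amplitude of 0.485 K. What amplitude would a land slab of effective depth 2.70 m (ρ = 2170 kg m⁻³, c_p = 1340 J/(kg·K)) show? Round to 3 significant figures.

31.2 K

C_ocean = 5.05×10^8 J/(m²·K); C_land = 7.85×10^6 J/(m²·K).
A ∝ 1/C ⇒ A_land = A_ocean × C_ocean/C_land = 0.485 × 64.3 = 31.2 K.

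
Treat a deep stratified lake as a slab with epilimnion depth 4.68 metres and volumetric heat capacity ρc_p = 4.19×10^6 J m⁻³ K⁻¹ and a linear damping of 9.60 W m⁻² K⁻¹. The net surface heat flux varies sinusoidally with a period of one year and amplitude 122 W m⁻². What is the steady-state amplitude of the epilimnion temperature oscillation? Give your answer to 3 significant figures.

11.8 K

Areal heat capacity C = ρc_p × D = 4.19×10^6 × 4.68 = 1.96×10^7 J m⁻² K⁻¹.
Angular frequency ω = 2π / T = 2π / 3.15×10^7 s = 1.99×10^-7 s⁻¹.
√((Cω)² + λ²) = √((3.91)² + 9.60²) = 10.4 W/(m²·K).
Amplitude A = F₀ / √((Cω)²+λ²) = 122 / 10.4 = 11.8 K.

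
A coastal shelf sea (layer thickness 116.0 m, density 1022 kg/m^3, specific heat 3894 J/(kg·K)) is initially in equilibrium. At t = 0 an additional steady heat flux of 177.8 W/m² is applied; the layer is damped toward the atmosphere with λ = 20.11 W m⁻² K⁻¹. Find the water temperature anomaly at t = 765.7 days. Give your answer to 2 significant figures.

8.3 K

Areal heat capacity C = ρ c_p D = 1022 × 3894 × 116.0 = 4.62×10^8 J/(m^2 K).
τ = C / λ = 4.62×10^8 / 20.11 = 2.30×10^7 s.
Equilibrium anomaly ΔT_eq = F / λ = 177.8 / 20.11 = 8.84 K.
t = 765.7 days = 6.62×10^7 s, so t/τ = 2.88.
ΔT(t) = ΔT_eq (1 − e^(−t/τ)) = 8.84 × (1 − e^−2.88) = 8.35 K.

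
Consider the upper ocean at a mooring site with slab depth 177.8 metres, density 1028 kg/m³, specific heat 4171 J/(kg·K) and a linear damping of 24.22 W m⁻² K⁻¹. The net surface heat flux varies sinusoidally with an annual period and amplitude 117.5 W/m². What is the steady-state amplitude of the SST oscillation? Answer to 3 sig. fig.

Areal heat capacity C = ρ c_p D = 1028 × 4171 × 177.8 = 7.62×10^8 J/(m^2 K).
Angular frequency ω = 2π / T = 2π / 3.15×10^7 s = 1.99×10^-7 s⁻¹.
√((Cω)² + λ²) = √((152)² + 24.22²) = 154 W/(m²·K).
Amplitude A = F₀ / √((Cω)²+λ²) = 117.5 / 154 = 0.764 K.

0.764 K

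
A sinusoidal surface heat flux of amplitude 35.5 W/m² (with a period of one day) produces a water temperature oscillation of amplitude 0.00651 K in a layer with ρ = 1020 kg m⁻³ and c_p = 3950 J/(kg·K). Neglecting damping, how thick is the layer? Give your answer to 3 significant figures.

18.6 m

ω = 2π / 86400 s = 7.27×10^-5 s⁻¹.
Required C = F₀ / (A ω) = 35.5 / (0.00651 × 7.27×10^-5) = 7.50×10^7 J/(m²·K).
D = C / (ρ c_p) = 7.50×10^7 / (1020 × 3950) = 18.6 m.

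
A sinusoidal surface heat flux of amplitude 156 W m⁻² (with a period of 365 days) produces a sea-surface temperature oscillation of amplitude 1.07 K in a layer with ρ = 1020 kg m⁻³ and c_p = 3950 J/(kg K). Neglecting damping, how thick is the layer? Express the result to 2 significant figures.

180 m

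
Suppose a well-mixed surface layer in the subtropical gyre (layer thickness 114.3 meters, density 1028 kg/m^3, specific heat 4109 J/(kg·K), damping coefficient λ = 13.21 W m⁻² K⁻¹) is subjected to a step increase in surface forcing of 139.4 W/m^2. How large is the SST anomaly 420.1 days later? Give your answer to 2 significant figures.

Areal heat capacity C = ρ c_p D = 1028 × 4109 × 114.3 = 4.83×10^8 J m⁻² K⁻¹.
τ = C / λ = 4.83×10^8 / 13.21 = 3.65×10^7 s.
Equilibrium anomaly ΔT_eq = F / λ = 139.4 / 13.21 = 10.6 K.
t = 420.1 days = 3.63×10^7 s, so t/τ = 0.993.
ΔT(t) = ΔT_eq (1 − e^(−t/τ)) = 10.6 × (1 − e^−0.993) = 6.64 K.

6.6 K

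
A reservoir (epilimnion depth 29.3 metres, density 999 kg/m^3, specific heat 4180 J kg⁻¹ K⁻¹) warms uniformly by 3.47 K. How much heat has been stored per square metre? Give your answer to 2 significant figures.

Areal heat capacity C = ρ c_p D = 999 × 4180 × 29.3 = 1.22×10^8 J/(m²·K).
ΔQ = C ΔT = 1.22×10^8 × 3.47 = 4.25×10^8 J/m².

4.2×10^8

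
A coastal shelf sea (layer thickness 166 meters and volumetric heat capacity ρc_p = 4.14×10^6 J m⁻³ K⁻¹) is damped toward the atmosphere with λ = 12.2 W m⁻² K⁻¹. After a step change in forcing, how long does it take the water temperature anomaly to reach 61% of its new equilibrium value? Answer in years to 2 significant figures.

1.7 years

Areal heat capacity C = ρc_p × D = 4.14×10^6 × 166 = 6.87×10^8 J/(m^2 K).
τ = C / λ = 6.87×10^8 / 12.2 = 5.63×10^7 s.
Fraction reached: 1 − e^(−t/τ) = 0.61 ⇒ t = −τ ln(1 − 0.61) = τ × 0.942.
t = 5.30×10^7 s = 1.68 years.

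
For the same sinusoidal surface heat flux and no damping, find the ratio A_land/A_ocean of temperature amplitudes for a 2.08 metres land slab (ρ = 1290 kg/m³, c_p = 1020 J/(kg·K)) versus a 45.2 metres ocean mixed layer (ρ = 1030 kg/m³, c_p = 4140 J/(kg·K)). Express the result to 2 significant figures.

70

C_ocean = 1030 × 4140 × 45.2 = 1.93×10^8 J/(m²·K).
C_land = 1290 × 1020 × 2.08 = 2.74×10^6 J/(m²·K).
Undamped amplitude ∝ 1/C, so A_land/A_ocean = C_ocean/C_land = 70.4.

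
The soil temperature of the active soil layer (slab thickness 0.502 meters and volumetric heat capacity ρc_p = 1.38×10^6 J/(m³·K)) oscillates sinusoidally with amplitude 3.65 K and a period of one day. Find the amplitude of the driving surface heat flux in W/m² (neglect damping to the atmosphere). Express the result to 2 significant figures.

Areal heat capacity C = ρc_p × D = 1.38×10^6 × 0.502 = 6.93×10^5 J m⁻² K⁻¹.
ω = 2π / 86400 s = 7.27×10^-5 s⁻¹.
Cω = 6.93×10^5 × 7.27×10^-5 = 50.4 W/(m²·K).
F₀ = A × Cω = 3.65 × 50.4 = 184 W/m².

180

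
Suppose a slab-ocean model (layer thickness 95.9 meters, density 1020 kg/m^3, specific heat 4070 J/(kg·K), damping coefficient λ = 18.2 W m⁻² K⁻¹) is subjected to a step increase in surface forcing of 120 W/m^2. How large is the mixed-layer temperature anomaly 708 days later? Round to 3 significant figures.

6.19 K

Areal heat capacity C = ρ c_p D = 1020 × 4070 × 95.9 = 3.98×10^8 J/(m^2 K).
τ = C / λ = 3.98×10^8 / 18.2 = 2.19×10^7 s.
Equilibrium anomaly ΔT_eq = F / λ = 120 / 18.2 = 6.59 K.
t = 708 days = 6.12×10^7 s, so t/τ = 2.80.
ΔT(t) = ΔT_eq (1 − e^(−t/τ)) = 6.59 × (1 − e^−2.80) = 6.19 K.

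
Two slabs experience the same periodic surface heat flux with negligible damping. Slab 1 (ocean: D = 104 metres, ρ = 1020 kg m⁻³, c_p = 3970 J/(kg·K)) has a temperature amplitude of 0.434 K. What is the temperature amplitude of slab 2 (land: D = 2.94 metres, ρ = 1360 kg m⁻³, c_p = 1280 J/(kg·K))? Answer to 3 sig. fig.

C_ocean = 4.21×10^8 J/(m²·K); C_land = 5.12×10^6 J/(m²·K).
A ∝ 1/C ⇒ A_land = A_ocean × C_ocean/C_land = 0.434 × 82.3 = 35.7 K.

35.7 K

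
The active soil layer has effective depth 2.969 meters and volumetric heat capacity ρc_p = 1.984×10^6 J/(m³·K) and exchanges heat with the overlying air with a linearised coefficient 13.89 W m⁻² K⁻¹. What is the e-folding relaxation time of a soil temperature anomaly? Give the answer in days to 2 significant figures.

Areal heat capacity C = ρc_p × D = 1.984×10^6 × 2.969 = 5.89×10^6 J/(m²·K).
Relaxation time τ = C / λ = 5.89×10^6 / 13.89 = 4.24×10^5 s.
In days: 4.24×10^5 s / (86400 s/day) = 4.91 days.

4.9 days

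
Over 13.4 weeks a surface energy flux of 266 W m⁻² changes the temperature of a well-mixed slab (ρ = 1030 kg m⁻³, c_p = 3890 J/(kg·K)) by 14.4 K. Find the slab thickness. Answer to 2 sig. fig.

Heat input Q = F Δt = 266 × 8.10×10^6 s = 2.16×10^9 J/m².
Required areal heat capacity C = Q / ΔT = 1.50×10^8 J/(m²·K).
Depth D = C / (ρ c_p) = 1.50×10^8 / (1030 × 3890) = 37.4 m.

37 m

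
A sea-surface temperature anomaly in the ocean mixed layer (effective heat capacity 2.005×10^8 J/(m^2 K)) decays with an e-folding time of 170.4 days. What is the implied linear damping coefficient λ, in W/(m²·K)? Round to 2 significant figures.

Areal heat capacity C = 2.005×10^8 J/(m^2 K) (given).
τ = 170.4 days = 1.47×10^7 s.
λ = C / τ = 2.00×10^8 / 1.47×10^7 = 13.6 W/(m²·K).

14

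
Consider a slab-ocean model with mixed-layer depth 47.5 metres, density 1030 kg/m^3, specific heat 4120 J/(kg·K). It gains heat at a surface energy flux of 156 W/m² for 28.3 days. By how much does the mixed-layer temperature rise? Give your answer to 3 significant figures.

1.89 K

Areal heat capacity C = ρ c_p D = 1030 × 4120 × 47.5 = 2.02×10^8 J m⁻² K⁻¹.
Net heat input Q = F Δt = 156 × (28.3 days × 86400 s/day) = 3.81×10^8 J/m².
ΔT = Q / C = 3.81×10^8 / 2.02×10^8 = 1.89 K.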